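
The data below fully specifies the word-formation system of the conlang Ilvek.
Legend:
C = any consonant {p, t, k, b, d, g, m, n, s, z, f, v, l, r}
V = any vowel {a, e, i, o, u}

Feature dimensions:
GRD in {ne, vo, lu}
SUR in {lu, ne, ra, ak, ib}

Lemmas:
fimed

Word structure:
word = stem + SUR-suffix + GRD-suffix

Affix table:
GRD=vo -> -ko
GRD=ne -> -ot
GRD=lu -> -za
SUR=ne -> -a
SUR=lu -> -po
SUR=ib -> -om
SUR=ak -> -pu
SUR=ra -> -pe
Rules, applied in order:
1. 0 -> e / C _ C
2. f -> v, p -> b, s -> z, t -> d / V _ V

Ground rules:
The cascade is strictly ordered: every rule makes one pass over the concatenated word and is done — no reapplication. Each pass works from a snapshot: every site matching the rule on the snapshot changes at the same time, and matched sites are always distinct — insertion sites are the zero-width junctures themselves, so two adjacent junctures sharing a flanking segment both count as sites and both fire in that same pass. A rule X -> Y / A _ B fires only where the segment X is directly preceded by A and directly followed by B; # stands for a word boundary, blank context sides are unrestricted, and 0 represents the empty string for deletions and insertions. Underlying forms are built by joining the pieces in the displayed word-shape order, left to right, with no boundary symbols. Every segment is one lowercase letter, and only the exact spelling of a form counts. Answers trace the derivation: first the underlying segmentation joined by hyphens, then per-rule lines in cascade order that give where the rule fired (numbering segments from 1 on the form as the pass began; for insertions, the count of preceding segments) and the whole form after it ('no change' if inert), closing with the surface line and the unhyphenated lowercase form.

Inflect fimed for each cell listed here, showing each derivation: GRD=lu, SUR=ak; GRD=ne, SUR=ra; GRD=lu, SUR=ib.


cell GRD=lu, SUR=ak:
underlying: fimed-pu-za
1. 0 -> e / C _ C: inserts after position(s) 5: fimedepuza
2. f -> v, p -> b, s -> z, t -> d / V _ V: fires at position(s) 7: fimedebuza
surface: fimedebuza

cell GRD=ne, SUR=ra:
underlying: fimed-pe-ot
1. 0 -> e / C _ C: inserts after position(s) 5: fimedepeot
2. f -> v, p -> b, s -> z, t -> d / V _ V: fires at position(s) 7: fimedebeot
surface: fimedebeot

cell GRD=lu, SUR=ib:
underlying: fimed-om-za
1. 0 -> e / C _ C: inserts after position(s) 7: fimedomeza
2. f -> v, p -> b, s -> z, t -> d / V _ V: no change
surface: fimedomeza


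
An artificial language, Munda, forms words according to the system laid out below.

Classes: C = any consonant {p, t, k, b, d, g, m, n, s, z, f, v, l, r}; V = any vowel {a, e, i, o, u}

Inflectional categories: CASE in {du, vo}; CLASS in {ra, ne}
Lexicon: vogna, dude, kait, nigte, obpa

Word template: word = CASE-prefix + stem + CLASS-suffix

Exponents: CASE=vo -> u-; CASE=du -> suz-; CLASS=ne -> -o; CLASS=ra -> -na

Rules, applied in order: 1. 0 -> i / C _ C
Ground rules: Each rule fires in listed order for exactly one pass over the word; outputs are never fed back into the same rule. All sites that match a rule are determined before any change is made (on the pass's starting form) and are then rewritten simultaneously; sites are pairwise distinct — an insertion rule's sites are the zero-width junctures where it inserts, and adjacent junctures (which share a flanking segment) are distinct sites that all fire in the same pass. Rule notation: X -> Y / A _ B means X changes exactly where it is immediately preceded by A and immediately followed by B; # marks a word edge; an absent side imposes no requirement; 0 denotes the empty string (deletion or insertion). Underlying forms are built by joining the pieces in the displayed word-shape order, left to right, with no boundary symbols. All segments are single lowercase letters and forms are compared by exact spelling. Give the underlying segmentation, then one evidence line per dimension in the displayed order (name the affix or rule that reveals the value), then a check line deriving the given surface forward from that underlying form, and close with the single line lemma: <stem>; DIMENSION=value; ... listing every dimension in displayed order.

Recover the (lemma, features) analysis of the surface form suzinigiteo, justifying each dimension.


underlying: suz-nigte-o
CASE=du - signalled by the affix suz-
CLASS=ne - signalled by the affix -o
check: suznigteo -> suzinigiteo
lemma: nigte; CASE=du; CLASS=ne


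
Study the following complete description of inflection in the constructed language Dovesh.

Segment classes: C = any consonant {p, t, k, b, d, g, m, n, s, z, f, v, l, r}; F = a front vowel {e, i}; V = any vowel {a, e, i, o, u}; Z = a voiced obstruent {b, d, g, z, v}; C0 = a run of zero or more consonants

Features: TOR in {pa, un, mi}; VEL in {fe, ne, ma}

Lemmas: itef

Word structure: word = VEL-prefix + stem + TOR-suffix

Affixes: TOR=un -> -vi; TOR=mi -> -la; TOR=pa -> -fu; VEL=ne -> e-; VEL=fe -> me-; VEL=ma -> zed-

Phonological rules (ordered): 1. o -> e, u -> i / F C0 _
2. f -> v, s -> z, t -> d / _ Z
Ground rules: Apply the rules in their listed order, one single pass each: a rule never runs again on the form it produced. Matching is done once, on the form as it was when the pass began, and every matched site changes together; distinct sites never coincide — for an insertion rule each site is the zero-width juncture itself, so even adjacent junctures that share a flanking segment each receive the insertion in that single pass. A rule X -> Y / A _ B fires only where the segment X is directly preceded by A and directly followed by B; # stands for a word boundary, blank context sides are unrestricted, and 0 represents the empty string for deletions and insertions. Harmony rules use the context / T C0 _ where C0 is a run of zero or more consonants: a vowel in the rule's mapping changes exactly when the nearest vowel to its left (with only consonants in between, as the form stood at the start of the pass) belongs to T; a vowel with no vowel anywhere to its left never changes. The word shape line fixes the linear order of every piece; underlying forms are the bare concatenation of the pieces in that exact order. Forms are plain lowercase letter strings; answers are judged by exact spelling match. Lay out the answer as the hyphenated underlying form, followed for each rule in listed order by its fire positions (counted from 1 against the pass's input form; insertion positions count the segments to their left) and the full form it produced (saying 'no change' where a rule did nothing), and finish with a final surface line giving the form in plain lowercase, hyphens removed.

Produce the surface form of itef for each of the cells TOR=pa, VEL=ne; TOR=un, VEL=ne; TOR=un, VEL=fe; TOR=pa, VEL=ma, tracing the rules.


cell TOR=pa, VEL=ne:
underlying: e-itef-fu
1. o -> e, u -> i / F C0 _: fires at position(s) 7: eiteffi
2. f -> v, s -> z, t -> d / _ Z: no change
surface: eiteffi

cell TOR=un, VEL=ne:
underlying: e-itef-vi
1. o -> e, u -> i / F C0 _: no change
2. f -> v, s -> z, t -> d / _ Z: fires at position(s) 5: eitevvi
surface: eitevvi

cell TOR=un, VEL=fe:
underlying: me-itef-vi
1. o -> e, u -> i / F C0 _: no change
2. f -> v, s -> z, t -> d / _ Z: fires at position(s) 6: meitevvi
surface: meitevvi

cell TOR=pa, VEL=ma:
underlying: zed-itef-fu
1. o -> e, u -> i / F C0 _: fires at position(s) 9: zediteffi
2. f -> v, s -> z, t -> d / _ Z: no change
surface: zediteffi


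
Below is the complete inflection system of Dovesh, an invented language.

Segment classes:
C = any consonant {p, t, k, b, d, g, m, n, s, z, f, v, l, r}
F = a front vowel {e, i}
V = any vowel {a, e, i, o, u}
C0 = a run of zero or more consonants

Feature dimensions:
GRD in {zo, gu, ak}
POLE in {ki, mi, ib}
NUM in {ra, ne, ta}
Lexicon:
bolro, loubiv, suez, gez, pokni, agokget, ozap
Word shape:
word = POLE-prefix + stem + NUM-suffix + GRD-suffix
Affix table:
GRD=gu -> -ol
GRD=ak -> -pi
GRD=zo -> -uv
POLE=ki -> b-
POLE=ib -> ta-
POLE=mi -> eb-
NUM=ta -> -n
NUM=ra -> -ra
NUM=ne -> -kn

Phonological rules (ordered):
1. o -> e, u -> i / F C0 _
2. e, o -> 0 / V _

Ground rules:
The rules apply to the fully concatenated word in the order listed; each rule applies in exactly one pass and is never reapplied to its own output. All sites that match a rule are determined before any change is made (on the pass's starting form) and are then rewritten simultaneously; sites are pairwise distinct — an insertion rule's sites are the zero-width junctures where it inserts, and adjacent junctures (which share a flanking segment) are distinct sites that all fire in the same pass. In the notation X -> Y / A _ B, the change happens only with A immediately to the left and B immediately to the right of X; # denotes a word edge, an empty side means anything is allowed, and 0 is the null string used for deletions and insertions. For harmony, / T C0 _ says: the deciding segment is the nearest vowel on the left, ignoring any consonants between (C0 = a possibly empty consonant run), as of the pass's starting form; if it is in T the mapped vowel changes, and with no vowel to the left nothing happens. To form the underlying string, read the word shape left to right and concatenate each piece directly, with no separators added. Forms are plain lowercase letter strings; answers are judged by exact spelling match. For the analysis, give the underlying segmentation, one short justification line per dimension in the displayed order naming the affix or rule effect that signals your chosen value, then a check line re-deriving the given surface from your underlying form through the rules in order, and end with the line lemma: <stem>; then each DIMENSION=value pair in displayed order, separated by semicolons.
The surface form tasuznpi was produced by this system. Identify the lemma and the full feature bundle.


underlying: ta-suez-n-pi
GRD=ak - signalled by the affix -pi
POLE=ib - signalled by the affix ta-
NUM=ta - signalled by the affix -n
check: tasueznpi -> tasueznpi -> tasuznpi
lemma: suez; GRD=ak; POLE=ib; NUM=ta


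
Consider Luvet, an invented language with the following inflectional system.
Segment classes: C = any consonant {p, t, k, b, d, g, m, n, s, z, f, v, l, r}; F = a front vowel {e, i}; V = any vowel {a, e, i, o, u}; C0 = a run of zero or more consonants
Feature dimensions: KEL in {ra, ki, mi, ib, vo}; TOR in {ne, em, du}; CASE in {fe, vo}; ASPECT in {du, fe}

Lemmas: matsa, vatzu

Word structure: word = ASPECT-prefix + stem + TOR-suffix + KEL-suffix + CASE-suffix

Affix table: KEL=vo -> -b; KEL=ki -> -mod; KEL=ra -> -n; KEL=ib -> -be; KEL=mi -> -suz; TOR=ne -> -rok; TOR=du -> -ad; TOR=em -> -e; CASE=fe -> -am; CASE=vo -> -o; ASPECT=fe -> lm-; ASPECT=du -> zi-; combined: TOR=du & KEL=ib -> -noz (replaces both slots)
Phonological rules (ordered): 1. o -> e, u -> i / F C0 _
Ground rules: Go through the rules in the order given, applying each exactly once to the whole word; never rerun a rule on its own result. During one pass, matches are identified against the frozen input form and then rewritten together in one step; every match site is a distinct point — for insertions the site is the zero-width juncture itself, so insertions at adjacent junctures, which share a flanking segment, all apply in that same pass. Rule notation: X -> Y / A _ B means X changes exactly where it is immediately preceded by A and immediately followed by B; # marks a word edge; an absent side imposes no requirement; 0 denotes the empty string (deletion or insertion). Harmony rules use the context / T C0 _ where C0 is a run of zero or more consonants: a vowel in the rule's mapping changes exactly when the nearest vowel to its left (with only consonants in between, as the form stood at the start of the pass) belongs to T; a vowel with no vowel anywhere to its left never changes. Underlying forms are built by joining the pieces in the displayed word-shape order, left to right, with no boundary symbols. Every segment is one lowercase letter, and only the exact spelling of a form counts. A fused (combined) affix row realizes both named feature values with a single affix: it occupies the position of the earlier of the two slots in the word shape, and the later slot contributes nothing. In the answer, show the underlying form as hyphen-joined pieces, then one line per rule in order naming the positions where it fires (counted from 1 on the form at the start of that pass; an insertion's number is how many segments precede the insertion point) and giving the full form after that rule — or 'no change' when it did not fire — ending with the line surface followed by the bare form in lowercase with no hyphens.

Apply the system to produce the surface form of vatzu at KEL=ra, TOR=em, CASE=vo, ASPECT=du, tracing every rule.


underlying: zi-vatzu-e-n-o
1. o -> e, u -> i / F C0 _: fires at position(s) 10: zivatzuene
surface: zivatzuene


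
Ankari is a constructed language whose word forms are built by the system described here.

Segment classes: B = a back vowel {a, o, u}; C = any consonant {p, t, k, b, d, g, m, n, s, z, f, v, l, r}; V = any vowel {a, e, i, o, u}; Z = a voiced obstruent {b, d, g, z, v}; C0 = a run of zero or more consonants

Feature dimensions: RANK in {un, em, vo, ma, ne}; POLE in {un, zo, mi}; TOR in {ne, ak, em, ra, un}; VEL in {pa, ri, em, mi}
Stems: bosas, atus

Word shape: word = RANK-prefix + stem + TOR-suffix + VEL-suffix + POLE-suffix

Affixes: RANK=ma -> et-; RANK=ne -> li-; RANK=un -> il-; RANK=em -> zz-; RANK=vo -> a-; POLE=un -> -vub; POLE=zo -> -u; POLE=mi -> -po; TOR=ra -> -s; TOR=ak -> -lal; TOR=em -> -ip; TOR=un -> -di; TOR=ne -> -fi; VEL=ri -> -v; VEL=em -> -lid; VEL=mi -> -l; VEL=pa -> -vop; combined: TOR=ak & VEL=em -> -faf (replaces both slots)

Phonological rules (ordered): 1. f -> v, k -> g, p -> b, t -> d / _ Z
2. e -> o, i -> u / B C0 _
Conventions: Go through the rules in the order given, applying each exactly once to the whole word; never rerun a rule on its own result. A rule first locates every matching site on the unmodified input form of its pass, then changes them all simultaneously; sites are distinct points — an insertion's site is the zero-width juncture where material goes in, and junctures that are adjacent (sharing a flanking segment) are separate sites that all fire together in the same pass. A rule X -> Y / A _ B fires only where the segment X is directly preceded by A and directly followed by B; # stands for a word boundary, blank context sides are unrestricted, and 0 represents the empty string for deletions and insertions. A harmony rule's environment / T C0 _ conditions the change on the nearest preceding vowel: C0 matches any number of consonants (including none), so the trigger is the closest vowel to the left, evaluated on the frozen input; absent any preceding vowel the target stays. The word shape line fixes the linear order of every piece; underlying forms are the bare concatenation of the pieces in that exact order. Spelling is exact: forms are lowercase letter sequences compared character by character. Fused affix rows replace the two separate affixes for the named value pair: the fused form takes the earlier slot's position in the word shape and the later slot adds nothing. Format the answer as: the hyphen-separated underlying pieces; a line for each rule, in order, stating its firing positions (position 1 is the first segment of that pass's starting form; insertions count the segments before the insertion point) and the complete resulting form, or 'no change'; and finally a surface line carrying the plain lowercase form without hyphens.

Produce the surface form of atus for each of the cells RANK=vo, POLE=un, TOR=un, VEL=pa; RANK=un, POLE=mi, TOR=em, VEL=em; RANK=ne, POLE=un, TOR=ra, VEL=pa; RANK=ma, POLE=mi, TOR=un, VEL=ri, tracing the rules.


cell RANK=vo, POLE=un, TOR=un, VEL=pa:
underlying: a-atus-di-vop-vub
1. f -> v, k -> g, p -> b, t -> d / _ Z: fires at position(s) 10: aatusdivobvub
2. e -> o, i -> u / B C0 _: fires at position(s) 7: aatusduvobvub
surface: aatusduvobvub

cell RANK=un, POLE=mi, TOR=em, VEL=em:
underlying: il-atus-ip-lid-po
1. f -> v, k -> g, p -> b, t -> d / _ Z: no change
2. e -> o, i -> u / B C0 _: fires at position(s) 7: ilatusuplidpo
surface: ilatusuplidpo

cell RANK=ne, POLE=un, TOR=ra, VEL=pa:
underlying: li-atus-s-vop-vub
1. f -> v, k -> g, p -> b, t -> d / _ Z: fires at position(s) 10: liatussvobvub
2. e -> o, i -> u / B C0 _: no change
surface: liatussvobvub

cell RANK=ma, POLE=mi, TOR=un, VEL=ri:
underlying: et-atus-di-v-po
1. f -> v, k -> g, p -> b, t -> d / _ Z: no change
2. e -> o, i -> u / B C0 _: fires at position(s) 8: etatusduvpo
surface: etatusduvpo


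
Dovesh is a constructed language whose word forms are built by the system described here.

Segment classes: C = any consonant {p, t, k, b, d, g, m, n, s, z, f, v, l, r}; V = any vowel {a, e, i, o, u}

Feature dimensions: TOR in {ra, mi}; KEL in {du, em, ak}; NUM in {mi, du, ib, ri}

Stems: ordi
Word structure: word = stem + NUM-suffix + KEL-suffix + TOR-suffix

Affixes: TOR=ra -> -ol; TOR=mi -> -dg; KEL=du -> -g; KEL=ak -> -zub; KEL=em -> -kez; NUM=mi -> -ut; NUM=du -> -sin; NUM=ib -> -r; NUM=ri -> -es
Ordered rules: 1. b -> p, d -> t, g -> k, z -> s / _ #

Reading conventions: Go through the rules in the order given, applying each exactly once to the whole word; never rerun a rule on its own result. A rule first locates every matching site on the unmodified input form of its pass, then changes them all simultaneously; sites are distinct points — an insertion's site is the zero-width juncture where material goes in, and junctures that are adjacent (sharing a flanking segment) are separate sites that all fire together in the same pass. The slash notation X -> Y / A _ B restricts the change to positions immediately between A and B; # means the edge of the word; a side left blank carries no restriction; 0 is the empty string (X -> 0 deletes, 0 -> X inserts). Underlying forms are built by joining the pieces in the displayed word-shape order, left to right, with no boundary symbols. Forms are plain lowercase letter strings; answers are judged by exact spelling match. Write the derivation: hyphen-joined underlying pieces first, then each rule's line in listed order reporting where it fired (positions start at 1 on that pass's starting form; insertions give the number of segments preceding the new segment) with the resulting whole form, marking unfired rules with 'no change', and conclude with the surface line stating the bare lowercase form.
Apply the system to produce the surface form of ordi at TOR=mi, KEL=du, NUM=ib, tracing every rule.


underlying: ordi-r-g-dg
1. b -> p, d -> t, g -> k, z -> s / _ #: fires at position(s) 8: ordirgdk
surface: ordirgdk


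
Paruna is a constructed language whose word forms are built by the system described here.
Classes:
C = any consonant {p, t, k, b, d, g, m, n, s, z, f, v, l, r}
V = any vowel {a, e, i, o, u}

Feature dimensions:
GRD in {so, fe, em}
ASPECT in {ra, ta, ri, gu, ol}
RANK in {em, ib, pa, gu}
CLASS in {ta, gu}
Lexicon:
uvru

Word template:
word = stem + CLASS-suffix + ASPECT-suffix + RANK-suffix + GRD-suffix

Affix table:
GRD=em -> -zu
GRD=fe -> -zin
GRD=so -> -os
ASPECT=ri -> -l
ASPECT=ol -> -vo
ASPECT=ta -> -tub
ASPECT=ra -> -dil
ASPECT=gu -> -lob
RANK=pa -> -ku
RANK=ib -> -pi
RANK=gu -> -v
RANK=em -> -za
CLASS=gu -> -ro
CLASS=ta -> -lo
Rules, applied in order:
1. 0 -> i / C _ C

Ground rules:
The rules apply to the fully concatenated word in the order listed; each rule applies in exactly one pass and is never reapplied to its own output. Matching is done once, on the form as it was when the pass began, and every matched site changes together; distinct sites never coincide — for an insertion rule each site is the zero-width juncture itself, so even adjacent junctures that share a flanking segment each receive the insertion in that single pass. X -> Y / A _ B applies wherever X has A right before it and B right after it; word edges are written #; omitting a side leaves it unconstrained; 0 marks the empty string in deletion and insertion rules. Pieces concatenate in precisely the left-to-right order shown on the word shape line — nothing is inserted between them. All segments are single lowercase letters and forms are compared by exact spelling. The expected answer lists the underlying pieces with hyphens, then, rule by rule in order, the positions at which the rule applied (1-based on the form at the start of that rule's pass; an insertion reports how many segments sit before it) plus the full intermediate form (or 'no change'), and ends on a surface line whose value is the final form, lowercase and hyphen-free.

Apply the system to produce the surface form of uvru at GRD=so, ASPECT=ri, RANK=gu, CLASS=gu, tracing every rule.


underlying: uvru-ro-l-v-os
1. 0 -> i / C _ C: inserts after position(s) 2, 7: uvirurolivos
surface: uvirurolivos


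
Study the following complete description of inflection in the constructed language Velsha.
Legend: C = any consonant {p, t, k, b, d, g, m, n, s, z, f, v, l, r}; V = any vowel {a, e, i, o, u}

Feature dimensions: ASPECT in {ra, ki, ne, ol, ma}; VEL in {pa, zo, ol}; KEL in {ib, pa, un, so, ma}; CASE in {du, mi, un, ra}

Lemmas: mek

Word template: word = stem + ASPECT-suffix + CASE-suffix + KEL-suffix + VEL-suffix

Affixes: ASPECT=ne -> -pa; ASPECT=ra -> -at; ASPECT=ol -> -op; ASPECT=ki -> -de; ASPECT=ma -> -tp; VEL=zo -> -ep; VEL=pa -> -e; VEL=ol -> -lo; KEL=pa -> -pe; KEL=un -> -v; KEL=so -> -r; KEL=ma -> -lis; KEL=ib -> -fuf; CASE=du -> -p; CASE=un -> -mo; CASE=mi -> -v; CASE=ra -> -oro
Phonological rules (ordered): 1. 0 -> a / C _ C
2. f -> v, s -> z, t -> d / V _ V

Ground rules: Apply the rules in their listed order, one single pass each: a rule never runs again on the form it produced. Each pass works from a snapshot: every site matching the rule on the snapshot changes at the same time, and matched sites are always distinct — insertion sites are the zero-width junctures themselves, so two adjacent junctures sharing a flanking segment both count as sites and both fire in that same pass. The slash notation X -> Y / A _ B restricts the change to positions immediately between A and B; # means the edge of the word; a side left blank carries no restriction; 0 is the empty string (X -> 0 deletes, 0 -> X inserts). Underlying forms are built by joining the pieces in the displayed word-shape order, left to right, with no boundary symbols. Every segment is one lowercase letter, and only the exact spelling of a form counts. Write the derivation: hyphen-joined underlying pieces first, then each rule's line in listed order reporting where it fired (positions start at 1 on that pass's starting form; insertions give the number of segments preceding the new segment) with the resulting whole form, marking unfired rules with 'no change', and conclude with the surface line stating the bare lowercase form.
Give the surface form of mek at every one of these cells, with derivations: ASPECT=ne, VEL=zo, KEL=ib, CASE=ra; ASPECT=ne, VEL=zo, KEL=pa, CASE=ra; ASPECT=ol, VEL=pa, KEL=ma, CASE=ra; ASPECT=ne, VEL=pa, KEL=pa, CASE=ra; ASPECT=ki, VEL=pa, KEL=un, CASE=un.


cell ASPECT=ne, VEL=zo, KEL=ib, CASE=ra:
underlying: mek-pa-oro-fuf-ep
1. 0 -> a / C _ C: inserts after position(s) 3: mekapaorofufep
2. f -> v, s -> z, t -> d / V _ V: fires at position(s) 10, 12: mekapaorovuvep
surface: mekapaorovuvep

cell ASPECT=ne, VEL=zo, KEL=pa, CASE=ra:
underlying: mek-pa-oro-pe-ep
1. 0 -> a / C _ C: inserts after position(s) 3: mekapaoropeep
2. f -> v, s -> z, t -> d / V _ V: no change
surface: mekapaoropeep

cell ASPECT=ol, VEL=pa, KEL=ma, CASE=ra:
underlying: mek-op-oro-lis-e
1. 0 -> a / C _ C: no change
2. f -> v, s -> z, t -> d / V _ V: fires at position(s) 11: mekoporolize
surface: mekoporolize

cell ASPECT=ne, VEL=pa, KEL=pa, CASE=ra:
underlying: mek-pa-oro-pe-e
1. 0 -> a / C _ C: inserts after position(s) 3: mekapaoropee
2. f -> v, s -> z, t -> d / V _ V: no change
surface: mekapaoropee

cell ASPECT=ki, VEL=pa, KEL=un, CASE=un:
underlying: mek-de-mo-v-e
1. 0 -> a / C _ C: inserts after position(s) 3: mekademove
2. f -> v, s -> z, t -> d / V _ V: no change
surface: mekademove


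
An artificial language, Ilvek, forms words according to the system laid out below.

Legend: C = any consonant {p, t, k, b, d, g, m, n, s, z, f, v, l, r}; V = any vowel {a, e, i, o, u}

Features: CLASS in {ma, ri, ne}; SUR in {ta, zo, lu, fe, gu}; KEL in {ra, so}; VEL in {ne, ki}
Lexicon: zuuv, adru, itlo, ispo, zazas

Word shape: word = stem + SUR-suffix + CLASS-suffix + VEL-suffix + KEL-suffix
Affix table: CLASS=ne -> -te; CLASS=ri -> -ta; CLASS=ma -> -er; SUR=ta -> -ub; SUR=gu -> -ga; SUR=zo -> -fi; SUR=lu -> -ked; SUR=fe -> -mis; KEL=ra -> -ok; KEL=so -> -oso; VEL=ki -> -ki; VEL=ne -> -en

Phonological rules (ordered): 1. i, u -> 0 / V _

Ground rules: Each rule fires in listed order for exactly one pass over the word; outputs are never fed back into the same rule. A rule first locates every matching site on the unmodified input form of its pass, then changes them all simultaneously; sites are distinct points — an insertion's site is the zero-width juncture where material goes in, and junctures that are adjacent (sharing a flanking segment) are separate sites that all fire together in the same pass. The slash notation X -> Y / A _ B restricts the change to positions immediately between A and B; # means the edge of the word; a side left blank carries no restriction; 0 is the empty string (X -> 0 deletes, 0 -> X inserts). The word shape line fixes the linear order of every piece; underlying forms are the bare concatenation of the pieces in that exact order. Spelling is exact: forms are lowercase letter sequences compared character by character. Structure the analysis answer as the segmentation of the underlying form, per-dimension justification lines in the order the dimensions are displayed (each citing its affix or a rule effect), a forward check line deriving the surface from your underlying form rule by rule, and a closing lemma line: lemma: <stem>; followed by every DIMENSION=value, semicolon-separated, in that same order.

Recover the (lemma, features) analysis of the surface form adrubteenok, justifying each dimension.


underlying: adru-ub-te-en-ok
CLASS=ne - signalled by the affix -te
SUR=ta - signalled by the affix -ub
KEL=ra - signalled by the affix -ok
VEL=ne - signalled by the affix -en
check: adruubteenok -> adrubteenok
lemma: adru; CLASS=ne; SUR=ta; KEL=ra; VEL=ne


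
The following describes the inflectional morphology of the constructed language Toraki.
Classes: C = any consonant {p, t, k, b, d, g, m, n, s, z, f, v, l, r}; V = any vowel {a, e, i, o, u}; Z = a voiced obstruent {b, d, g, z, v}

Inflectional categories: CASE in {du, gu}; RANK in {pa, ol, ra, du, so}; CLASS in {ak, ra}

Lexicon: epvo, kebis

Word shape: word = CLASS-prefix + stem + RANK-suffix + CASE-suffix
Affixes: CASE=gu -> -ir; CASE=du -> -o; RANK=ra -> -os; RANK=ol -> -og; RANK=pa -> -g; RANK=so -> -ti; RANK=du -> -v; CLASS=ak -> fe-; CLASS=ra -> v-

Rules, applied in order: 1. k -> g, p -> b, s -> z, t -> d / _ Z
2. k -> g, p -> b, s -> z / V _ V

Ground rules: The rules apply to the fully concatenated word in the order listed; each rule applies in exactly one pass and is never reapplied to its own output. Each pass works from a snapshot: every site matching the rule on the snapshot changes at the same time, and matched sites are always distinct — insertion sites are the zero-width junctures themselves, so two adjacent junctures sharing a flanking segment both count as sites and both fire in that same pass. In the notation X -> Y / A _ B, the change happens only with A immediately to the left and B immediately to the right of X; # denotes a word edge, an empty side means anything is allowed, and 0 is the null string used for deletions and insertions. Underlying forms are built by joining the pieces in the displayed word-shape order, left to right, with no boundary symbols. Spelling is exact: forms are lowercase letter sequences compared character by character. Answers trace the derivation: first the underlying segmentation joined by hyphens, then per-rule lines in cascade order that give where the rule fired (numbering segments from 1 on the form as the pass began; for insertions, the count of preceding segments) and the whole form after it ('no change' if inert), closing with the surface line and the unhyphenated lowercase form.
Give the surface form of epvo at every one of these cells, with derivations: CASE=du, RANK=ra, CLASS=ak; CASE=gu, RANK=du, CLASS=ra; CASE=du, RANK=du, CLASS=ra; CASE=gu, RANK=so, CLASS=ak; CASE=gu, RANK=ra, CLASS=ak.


cell CASE=du, RANK=ra, CLASS=ak:
underlying: fe-epvo-os-o
1. k -> g, p -> b, s -> z, t -> d / _ Z: fires at position(s) 4: feebvooso
2. k -> g, p -> b, s -> z / V _ V: fires at position(s) 8: feebvoozo
surface: feebvoozo

cell CASE=gu, RANK=du, CLASS=ra:
underlying: v-epvo-v-ir
1. k -> g, p -> b, s -> z, t -> d / _ Z: fires at position(s) 3: vebvovir
2. k -> g, p -> b, s -> z / V _ V: no change
surface: vebvovir

cell CASE=du, RANK=du, CLASS=ra:
underlying: v-epvo-v-o
1. k -> g, p -> b, s -> z, t -> d / _ Z: fires at position(s) 3: vebvovo
2. k -> g, p -> b, s -> z / V _ V: no change
surface: vebvovo

cell CASE=gu, RANK=so, CLASS=ak:
underlying: fe-epvo-ti-ir
1. k -> g, p -> b, s -> z, t -> d / _ Z: fires at position(s) 4: feebvotiir
2. k -> g, p -> b, s -> z / V _ V: no change
surface: feebvotiir

cell CASE=gu, RANK=ra, CLASS=ak:
underlying: fe-epvo-os-ir
1. k -> g, p -> b, s -> z, t -> d / _ Z: fires at position(s) 4: feebvoosir
2. k -> g, p -> b, s -> z / V _ V: fires at position(s) 8: feebvoozir
surface: feebvoozir


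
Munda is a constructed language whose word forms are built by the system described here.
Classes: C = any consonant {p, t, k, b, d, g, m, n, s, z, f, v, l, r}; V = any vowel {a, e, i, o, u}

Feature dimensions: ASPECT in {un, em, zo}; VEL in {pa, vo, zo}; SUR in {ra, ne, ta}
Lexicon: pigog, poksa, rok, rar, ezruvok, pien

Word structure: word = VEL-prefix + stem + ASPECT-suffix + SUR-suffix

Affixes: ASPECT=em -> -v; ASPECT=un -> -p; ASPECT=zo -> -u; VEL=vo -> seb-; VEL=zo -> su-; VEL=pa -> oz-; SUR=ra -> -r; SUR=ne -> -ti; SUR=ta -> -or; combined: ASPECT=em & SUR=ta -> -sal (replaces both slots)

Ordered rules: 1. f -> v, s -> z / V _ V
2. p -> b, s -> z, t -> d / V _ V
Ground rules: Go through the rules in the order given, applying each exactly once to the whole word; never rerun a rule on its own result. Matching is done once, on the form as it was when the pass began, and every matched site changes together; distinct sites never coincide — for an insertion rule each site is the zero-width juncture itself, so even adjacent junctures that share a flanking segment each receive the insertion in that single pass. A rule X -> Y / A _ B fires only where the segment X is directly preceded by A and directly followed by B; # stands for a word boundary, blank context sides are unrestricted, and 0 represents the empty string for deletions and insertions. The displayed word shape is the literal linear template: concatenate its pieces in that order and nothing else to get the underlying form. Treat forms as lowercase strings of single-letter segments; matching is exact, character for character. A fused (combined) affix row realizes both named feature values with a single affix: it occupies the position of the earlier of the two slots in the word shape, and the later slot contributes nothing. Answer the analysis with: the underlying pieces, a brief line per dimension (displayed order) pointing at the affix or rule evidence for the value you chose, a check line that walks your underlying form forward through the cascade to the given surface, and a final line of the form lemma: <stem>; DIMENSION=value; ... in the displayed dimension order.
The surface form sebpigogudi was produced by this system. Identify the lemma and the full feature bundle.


underlying: seb-pigog-u-ti
ASPECT=zo - signalled by the affix -u
VEL=vo - signalled by the affix seb-
SUR=ne - signalled by the affix -ti
check: sebpigoguti -> sebpigoguti -> sebpigogudi
lemma: pigog; ASPECT=zo; VEL=vo; SUR=ne


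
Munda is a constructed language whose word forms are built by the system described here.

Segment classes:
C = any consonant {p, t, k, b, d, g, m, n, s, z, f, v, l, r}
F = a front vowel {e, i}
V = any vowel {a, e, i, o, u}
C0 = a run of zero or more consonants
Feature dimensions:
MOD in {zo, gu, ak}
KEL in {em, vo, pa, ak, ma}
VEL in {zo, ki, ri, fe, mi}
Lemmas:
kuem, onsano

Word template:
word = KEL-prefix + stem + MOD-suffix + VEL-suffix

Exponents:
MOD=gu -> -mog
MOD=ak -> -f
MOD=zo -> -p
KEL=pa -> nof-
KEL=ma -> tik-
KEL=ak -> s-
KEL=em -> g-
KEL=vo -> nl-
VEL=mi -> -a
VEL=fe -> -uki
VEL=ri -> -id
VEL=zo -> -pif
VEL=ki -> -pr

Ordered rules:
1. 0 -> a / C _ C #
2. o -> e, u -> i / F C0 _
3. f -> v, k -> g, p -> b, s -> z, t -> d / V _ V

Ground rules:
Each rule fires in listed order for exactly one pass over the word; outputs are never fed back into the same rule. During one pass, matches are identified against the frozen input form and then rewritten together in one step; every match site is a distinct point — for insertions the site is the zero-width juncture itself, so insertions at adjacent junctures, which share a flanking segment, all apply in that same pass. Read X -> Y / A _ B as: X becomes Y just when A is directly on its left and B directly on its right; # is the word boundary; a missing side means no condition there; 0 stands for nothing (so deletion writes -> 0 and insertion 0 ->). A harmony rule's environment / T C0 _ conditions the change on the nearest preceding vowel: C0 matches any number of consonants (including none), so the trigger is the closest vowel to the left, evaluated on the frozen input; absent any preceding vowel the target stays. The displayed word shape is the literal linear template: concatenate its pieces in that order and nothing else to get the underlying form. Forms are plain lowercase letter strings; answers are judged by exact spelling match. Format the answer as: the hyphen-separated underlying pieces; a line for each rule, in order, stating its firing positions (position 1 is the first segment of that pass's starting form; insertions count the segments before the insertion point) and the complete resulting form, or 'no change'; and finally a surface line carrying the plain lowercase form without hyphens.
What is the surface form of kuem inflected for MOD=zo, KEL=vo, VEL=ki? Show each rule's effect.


underlying: nl-kuem-p-pr
1. 0 -> a / C _ C #: inserts after position(s) 8: nlkuemppar
2. o -> e, u -> i / F C0 _: no change
3. f -> v, k -> g, p -> b, s -> z, t -> d / V _ V: no change
surface: nlkuemppar


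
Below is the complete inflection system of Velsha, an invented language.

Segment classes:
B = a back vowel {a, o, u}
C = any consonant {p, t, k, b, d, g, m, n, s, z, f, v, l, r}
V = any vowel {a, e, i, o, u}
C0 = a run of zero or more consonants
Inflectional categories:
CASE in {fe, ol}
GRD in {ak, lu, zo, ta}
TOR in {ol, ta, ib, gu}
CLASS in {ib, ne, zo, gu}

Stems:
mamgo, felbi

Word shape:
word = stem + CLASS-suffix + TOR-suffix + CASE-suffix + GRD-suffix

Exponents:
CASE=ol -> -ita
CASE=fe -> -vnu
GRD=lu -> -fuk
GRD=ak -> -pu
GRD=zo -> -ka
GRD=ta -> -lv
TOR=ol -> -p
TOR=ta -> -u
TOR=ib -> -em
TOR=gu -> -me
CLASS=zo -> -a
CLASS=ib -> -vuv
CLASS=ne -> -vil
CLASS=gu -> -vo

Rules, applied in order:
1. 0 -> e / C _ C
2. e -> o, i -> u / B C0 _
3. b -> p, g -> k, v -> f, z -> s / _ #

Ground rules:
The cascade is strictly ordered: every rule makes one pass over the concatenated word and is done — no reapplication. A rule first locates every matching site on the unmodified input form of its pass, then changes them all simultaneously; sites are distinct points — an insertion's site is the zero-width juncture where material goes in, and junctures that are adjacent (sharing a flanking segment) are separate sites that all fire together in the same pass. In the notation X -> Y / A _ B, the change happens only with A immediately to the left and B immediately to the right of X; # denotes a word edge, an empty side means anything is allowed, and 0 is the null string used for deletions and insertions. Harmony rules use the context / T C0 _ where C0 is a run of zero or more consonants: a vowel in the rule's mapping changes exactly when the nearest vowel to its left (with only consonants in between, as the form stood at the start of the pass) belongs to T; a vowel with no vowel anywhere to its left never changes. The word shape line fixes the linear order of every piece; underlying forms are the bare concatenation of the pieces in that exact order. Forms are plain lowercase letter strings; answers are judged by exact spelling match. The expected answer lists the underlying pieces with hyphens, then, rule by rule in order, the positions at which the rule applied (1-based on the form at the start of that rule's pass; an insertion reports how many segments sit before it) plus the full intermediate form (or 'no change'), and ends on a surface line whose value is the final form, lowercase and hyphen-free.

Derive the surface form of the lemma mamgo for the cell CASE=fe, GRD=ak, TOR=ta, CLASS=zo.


underlying: mamgo-a-u-vnu-pu
1. 0 -> e / C _ C: inserts after position(s) 3, 8: mamegoauvenupu
2. e -> o, i -> u / B C0 _: fires at position(s) 4, 10: mamogoauvonupu
3. b -> p, g -> k, v -> f, z -> s / _ #: no change
surface: mamogoauvonupu


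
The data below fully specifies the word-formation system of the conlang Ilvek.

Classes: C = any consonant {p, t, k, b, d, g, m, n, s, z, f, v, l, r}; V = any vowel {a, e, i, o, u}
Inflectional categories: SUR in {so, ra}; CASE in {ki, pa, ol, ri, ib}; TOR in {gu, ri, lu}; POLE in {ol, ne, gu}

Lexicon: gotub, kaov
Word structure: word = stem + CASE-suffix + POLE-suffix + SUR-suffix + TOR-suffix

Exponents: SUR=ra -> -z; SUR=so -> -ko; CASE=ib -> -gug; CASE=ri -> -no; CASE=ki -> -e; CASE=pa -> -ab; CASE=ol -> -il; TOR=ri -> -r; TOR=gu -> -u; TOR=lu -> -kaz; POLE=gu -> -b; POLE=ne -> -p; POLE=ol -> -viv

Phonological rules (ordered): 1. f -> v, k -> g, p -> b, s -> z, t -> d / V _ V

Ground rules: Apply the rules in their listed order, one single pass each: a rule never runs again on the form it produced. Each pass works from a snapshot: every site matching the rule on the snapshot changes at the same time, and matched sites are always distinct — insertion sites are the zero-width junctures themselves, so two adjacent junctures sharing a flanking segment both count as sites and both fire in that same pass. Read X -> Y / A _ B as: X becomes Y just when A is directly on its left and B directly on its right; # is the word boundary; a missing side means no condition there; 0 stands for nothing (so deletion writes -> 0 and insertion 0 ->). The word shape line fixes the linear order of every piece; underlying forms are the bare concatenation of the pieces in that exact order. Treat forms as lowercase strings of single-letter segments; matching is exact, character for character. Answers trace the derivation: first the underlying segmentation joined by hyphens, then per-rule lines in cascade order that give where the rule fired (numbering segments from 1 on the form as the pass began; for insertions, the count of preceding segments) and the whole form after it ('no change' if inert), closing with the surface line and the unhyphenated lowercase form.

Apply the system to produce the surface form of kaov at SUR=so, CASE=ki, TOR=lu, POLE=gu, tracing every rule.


underlying: kaov-e-b-ko-kaz
1. f -> v, k -> g, p -> b, s -> z, t -> d / V _ V: fires at position(s) 9: kaovebkogaz
surface: kaovebkogaz


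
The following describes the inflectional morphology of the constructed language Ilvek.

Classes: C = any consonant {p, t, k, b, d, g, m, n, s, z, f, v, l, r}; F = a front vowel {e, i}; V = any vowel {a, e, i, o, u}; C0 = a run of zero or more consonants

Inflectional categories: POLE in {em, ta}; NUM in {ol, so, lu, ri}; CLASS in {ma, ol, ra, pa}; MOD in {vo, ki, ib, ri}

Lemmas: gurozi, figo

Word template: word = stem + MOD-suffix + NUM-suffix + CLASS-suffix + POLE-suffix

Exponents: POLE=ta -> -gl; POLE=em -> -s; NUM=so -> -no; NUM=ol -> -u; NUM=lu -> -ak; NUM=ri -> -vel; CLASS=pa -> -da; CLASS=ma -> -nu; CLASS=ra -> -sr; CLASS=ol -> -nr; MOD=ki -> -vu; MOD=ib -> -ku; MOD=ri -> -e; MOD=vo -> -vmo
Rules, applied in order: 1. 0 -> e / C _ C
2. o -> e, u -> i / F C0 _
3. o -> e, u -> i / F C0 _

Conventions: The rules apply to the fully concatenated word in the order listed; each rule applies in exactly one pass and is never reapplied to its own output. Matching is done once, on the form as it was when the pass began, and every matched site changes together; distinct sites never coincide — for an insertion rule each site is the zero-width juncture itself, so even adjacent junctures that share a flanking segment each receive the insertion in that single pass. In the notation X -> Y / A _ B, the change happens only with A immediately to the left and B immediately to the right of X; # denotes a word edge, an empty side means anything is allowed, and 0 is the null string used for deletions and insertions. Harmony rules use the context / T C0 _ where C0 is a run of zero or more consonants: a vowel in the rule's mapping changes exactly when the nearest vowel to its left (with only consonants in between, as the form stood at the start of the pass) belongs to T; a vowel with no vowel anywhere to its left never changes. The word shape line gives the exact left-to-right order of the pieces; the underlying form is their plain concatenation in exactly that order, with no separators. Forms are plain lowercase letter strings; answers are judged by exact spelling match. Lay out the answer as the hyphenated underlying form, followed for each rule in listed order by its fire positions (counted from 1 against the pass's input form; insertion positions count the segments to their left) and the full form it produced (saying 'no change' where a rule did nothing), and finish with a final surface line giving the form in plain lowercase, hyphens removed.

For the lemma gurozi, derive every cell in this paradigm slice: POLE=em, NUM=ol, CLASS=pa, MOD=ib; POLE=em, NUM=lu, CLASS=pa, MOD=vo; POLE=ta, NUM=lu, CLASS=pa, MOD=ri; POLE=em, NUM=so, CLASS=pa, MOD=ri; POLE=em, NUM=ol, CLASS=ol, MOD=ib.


cell POLE=em, NUM=ol, CLASS=pa, MOD=ib:
underlying: gurozi-ku-u-da-s
1. 0 -> e / C _ C: no change
2. o -> e, u -> i / F C0 _: fires at position(s) 8: gurozikiudas
3. o -> e, u -> i / F C0 _: fires at position(s) 9: gurozikiidas
surface: gurozikiidas

cell POLE=em, NUM=lu, CLASS=pa, MOD=vo:
underlying: gurozi-vmo-ak-da-s
1. 0 -> e / C _ C: inserts after position(s) 7, 11: gurozivemoakedas
2. o -> e, u -> i / F C0 _: fires at position(s) 10: gurozivemeakedas
3. o -> e, u -> i / F C0 _: no change
surface: gurozivemeakedas

cell POLE=ta, NUM=lu, CLASS=pa, MOD=ri:
underlying: gurozi-e-ak-da-gl
1. 0 -> e / C _ C: inserts after position(s) 9, 12: gurozieakedagel
2. o -> e, u -> i / F C0 _: no change
3. o -> e, u -> i / F C0 _: no change
surface: gurozieakedagel

cell POLE=em, NUM=so, CLASS=pa, MOD=ri:
underlying: gurozi-e-no-da-s
1. 0 -> e / C _ C: no change
2. o -> e, u -> i / F C0 _: fires at position(s) 9: gurozienedas
3. o -> e, u -> i / F C0 _: no change
surface: gurozienedas

cell POLE=em, NUM=ol, CLASS=ol, MOD=ib:
underlying: gurozi-ku-u-nr-s
1. 0 -> e / C _ C: inserts after position(s) 10, 11: gurozikuuneres
2. o -> e, u -> i / F C0 _: fires at position(s) 8: gurozikiuneres
3. o -> e, u -> i / F C0 _: fires at position(s) 9: gurozikiineres
surface: gurozikiineres
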